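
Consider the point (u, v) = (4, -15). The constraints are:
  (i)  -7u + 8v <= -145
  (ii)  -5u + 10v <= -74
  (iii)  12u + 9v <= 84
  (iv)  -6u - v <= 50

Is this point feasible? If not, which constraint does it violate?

(i): -148 ≤ -145 ✓
(ii): -170 ≤ -74 ✓
(iii): -87 ≤ 84 ✓
(iv): -9 ≤ 50 ✓

feasible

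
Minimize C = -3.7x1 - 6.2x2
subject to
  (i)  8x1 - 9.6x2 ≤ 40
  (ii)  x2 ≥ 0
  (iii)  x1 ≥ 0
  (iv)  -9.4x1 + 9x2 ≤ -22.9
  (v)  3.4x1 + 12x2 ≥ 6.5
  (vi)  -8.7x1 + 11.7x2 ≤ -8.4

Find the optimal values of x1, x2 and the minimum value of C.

x1 = 269/7, x2 = 195/7, minimum C = -3149/10

Vertices and C = -3.7x1 - 6.2x2:
  (5, 0) → C = -37/2
  (269/7, 195/7) → C = -3149/10
  (229/94, 0) → C = -8473/940
  (2137/352, 4009/1056) → C = -97153/2112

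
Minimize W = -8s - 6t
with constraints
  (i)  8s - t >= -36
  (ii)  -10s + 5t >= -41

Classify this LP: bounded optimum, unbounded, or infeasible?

unbounded

From the feasible point (-221/30, -344/15), moving in the direction (5, 10) keeps every constraint satisfied while W decreases without bound.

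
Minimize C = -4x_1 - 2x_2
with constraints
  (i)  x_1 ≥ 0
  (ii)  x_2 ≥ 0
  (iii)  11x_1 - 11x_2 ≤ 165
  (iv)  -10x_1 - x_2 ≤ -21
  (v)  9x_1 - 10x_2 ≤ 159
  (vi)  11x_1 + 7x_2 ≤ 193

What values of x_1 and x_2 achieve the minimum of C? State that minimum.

Feasible corners and C = -4x_1 - 2x_2:
  (0, 21) → C = -42
  (0, 193/7) → C = -386/7
  (15, 0) → C = -60
  (21/10, 0) → C = -42/5
  (149/9, 14/9) → C = -208/3

The optimum lies where 11x_1 - 11x_2 = 165 and 11x_1 + 7x_2 = 193.
Solving simultaneously gives x_1 = 149/9, x_2 = 14/9.

x_1 = 149/9, x_2 = 14/9, minimum C = -208/3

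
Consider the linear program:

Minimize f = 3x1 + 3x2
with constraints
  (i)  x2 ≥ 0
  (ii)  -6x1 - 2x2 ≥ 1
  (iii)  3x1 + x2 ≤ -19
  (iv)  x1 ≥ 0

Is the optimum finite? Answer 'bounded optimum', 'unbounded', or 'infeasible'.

The boundaries x2 = 0 and 3x1 + x2 = -19 meet at (-19/3, 0), but that point violates x1 ≥ 0. Every candidate vertex is excluded by some other constraint, so the feasible region is empty.

infeasible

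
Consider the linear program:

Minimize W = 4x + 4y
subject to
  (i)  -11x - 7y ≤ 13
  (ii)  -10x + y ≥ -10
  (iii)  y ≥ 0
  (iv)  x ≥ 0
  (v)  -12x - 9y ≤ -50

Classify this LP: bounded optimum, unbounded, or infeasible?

bounded optimum

Extreme points and W = 4x + 4y:
  (70/51, 190/51) → W = 1040/51
  (0, 50/9) → W = 200/9
The feasible region has finitely many vertices and no improving ray; the minimum is 1040/51 at (70/51, 190/51).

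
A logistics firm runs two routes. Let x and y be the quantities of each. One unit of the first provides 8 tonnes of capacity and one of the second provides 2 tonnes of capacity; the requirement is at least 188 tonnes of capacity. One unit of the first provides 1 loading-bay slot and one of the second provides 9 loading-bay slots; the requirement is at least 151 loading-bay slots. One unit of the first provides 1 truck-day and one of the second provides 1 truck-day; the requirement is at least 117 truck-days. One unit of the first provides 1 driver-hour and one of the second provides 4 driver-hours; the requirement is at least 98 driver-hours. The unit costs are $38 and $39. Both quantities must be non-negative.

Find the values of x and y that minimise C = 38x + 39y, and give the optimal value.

x = 451/4, y = 17/4, minimum C = 17801/4

Extreme points and C = 38x + 39y:
  (0, 117) → C = 4563
  (151, 0) → C = 5738
  (451/4, 17/4) → C = 17801/4
The feasible region is unbounded (it extends along (0, 1), (1, 0)), but C strictly increases along every unbounded feasible direction, so there is no improving ray and the minimum is attained at a vertex.

At the optimal vertex, x + 9y = 151 and x + y = 117.
Solving simultaneously gives x = 451/4, y = 17/4.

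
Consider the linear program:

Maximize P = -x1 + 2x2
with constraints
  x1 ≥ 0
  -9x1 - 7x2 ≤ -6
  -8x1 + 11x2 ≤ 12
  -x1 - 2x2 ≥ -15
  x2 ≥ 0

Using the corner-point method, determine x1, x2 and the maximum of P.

x1 = 47/9, x2 = 44/9, maximum P = 41/9

Vertices and P = -x1 + 2x2:
  (0, 6/7) → P = 12/7
  (0, 12/11) → P = 24/11
  (2/3, 0) → P = -2/3
  (47/9, 44/9) → P = 41/9
  (15, 0) → P = -15

The optimum lies where -8x1 + 11x2 = 12 and -x1 - 2x2 = -15.
Solving simultaneously gives x1 = 47/9, x2 = 44/9.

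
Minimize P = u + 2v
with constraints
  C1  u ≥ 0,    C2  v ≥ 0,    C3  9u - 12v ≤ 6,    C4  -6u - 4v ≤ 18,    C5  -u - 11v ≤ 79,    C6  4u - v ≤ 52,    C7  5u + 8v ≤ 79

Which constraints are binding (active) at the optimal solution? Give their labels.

Corner points and P = u + 2v:
  (0, 0) → P = 0
  (0, 79/8) → P = 79/4
  (2/3, 0) → P = 2/3
  (83/11, 227/44) → P = 393/22

The minimum is at (0, 0). Substituting into each constraint, equality holds for C1 and C2; the remaining constraints have slack.

C1 and C2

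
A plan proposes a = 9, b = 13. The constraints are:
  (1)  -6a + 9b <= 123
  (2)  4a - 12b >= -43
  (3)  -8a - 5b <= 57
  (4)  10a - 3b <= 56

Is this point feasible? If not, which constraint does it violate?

not feasible — violates (2)

Constraint (2): 4a - 12b = -120, which is not ≥ -43. All other constraints are satisfied.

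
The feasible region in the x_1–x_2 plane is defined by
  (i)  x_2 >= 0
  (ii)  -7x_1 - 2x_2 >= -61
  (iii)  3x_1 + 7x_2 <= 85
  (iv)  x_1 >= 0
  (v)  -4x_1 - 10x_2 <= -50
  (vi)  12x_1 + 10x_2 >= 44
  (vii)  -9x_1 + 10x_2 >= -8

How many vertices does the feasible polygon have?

5

The feasible vertices (each the meet of two boundaries and inside every other half-plane) are:
  (257/43, 412/43)
  (313/44, 493/88)
  (0, 85/7)
  (0, 5)
  (58/13, 209/65)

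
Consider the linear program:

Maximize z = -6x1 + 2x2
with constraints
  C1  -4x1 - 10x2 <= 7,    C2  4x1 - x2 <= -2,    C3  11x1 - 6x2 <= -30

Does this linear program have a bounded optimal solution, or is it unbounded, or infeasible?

unbounded

From the feasible point (-171/67, 43/134), moving in the direction (1, 4) keeps every constraint satisfied while z increases without bound.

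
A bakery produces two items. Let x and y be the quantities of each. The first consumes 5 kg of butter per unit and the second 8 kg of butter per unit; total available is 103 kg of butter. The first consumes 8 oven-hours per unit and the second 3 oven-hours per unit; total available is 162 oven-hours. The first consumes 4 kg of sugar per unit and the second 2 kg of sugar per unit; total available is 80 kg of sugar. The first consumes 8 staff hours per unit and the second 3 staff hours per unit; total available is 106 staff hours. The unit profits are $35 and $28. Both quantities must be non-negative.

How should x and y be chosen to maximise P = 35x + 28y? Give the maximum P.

Feasible corners and P = 35x + 28y:
  (0, 0) → P = 0
  (0, 103/8) → P = 721/2
  (53/4, 0) → P = 1855/4
  (11, 6) → P = 553

The binding constraints are 5x + 8y = 103 and 8x + 3y = 106.
Solving simultaneously gives x = 11, y = 6.

x = 11, y = 6, maximum P = 553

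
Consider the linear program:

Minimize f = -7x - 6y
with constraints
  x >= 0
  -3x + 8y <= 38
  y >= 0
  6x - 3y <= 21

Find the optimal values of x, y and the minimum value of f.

Extreme points and f = -7x - 6y:
  (0, 19/4) → f = -57/2
  (0, 0) → f = 0
  (94/13, 97/13) → f = -1240/13
  (7/2, 0) → f = -49/2

The optimum lies where -3x + 8y = 38 and 6x - 3y = 21.
Solving simultaneously gives x = 94/13, y = 97/13.

x = 94/13, y = 97/13, minimum f = -1240/13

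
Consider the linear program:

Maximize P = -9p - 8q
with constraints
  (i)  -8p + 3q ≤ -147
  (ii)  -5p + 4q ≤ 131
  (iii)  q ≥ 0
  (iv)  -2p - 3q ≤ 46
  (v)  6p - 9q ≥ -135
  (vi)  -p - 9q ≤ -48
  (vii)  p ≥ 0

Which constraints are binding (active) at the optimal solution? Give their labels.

Feasible corners and P = -9p - 8q:
  (32, 109/3) → P = -1736/3
  (489/25, 79/25) → P = -5033/25
  (48, 0) → P = -432
The feasible region is unbounded (it extends along (3, 2), (1, 0)), but P strictly decreases along every unbounded feasible direction, so there is no improving ray and the maximum is attained at a vertex.

The maximum is at (489/25, 79/25). Substituting into each constraint, equality holds for (i) and (vi); the remaining constraints have slack.

(i) and (vi)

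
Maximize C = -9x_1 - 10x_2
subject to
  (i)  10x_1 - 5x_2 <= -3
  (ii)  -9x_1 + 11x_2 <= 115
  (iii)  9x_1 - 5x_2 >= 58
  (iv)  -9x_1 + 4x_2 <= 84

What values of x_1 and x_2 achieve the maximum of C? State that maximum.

Vertices and C = -9x_1 - 10x_2:
  (-61, -607/5) → C = 1763
  (-408/5, -813/5) → C = 11802/5
  (-652/9, -142) → C = 2072

x_1 = -408/5, x_2 = -813/5, maximum C = 11802/5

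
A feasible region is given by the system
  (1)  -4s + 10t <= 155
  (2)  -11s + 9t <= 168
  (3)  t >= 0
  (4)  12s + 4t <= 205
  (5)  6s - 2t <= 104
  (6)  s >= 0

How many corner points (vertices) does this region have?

Of the 15 pairwise boundary intersections, those satisfying every inequality are:
  (715/68, 335/17)
  (0, 31/2)
  (205/12, 0)
  (0, 0)

4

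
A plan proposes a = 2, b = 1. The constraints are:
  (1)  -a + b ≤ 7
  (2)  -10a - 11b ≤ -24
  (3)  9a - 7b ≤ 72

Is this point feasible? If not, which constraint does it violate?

(1): -1 ≤ 7 ✓
(2): -31 ≤ -24 ✓
(3): 11 ≤ 72 ✓

feasible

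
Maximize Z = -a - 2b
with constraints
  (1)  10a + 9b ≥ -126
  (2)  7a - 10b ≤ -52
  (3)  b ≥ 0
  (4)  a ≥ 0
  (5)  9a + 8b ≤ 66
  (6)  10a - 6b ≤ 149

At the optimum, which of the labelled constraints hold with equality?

(2) and (4)

Vertices and Z = -a - 2b:
  (0, 26/5) → Z = -52/5
  (122/73, 465/73) → Z = -1052/73
  (0, 33/4) → Z = -33/2

The maximum is at (0, 26/5). Substituting into each constraint, equality holds for (2) and (4); the remaining constraints have slack.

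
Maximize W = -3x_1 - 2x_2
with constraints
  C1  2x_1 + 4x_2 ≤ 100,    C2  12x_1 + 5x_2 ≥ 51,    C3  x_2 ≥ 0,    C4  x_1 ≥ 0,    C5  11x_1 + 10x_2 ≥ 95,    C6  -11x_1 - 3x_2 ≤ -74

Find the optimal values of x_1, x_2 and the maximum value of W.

Corner points and W = -3x_1 - 2x_2:
  (50, 0) → W = -150
  (0, 25) → W = -50
  (95/11, 0) → W = -285/11
  (0, 74/3) → W = -148/3
  (65/11, 3) → W = -261/11

x_1 = 65/11, x_2 = 3, maximum W = -261/11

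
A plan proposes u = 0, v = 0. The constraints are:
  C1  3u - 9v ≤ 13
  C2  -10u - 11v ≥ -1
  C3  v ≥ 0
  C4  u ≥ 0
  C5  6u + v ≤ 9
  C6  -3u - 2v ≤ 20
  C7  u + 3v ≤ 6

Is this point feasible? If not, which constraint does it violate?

C1: 0 ≤ 13 ✓
C2: 0 ≥ -1 ✓
C3: 0 ≥ 0 ✓
C4: 0 ≥ 0 ✓
C5: 0 ≤ 9 ✓
C6: 0 ≤ 20 ✓
C7: 0 ≤ 6 ✓

feasible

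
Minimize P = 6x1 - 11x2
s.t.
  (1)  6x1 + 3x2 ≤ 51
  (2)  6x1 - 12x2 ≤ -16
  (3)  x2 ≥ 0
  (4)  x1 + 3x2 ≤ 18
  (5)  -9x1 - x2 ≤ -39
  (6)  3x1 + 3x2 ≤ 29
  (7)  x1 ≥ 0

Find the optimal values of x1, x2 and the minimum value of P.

Corner points and P = 6x1 - 11x2:
  (226/57, 63/19) → P = -241/19
  (50/9, 37/9) → P = -107/9
  (99/26, 123/26) → P = -759/26
  (11/2, 25/6) → P = -77/6

The binding constraints are x1 + 3x2 = 18 and -9x1 - x2 = -39.
Solving simultaneously gives x1 = 99/26, x2 = 123/26.

x1 = 99/26, x2 = 123/26, minimum P = -759/26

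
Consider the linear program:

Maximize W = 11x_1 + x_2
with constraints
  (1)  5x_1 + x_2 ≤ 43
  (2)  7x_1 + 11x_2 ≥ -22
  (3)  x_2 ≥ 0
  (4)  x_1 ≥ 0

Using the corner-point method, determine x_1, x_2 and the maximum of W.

x_1 = 43/5, x_2 = 0, maximum W = 473/5

Extreme points and W = 11x_1 + x_2:
  (43/5, 0) → W = 473/5
  (0, 43) → W = 43
  (0, 0) → W = 0

The binding constraints are 5x_1 + x_2 = 43 and x_2 = 0.
Solving simultaneously gives x_1 = 43/5, x_2 = 0.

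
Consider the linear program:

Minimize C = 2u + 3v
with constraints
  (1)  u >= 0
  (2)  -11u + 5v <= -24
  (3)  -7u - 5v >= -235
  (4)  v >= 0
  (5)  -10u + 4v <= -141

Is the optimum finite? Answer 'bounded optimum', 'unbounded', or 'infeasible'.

bounded optimum

Feasible corners and C = 2u + 3v:
  (235/7, 0) → C = 470/7
  (1645/78, 1363/78) → C = 7379/78
  (141/10, 0) → C = 141/5
The feasible region has finitely many vertices and no improving ray; the minimum is 141/5 at (141/10, 0).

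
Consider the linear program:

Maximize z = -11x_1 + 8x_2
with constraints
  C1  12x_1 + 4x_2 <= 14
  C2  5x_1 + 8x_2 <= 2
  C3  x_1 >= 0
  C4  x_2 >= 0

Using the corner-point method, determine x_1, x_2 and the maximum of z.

The binding constraints are 5x_1 + 8x_2 = 2 and x_1 = 0.
Solving simultaneously gives x_1 = 0, x_2 = 1/4.

x_1 = 0, x_2 = 1/4, maximum z = 2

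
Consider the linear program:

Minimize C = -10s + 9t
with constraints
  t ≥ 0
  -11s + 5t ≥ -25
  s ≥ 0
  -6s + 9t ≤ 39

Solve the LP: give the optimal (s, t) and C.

s = 25/11, t = 0, minimum C = -250/11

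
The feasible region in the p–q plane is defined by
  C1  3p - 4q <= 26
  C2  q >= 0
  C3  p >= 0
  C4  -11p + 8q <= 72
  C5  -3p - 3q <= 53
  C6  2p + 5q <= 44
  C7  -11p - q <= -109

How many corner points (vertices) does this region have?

Of the 21 pairwise boundary intersections, those satisfying every inequality are:
  (306/23, 80/23)
  (462/47, 41/47)
  (501/53, 266/53)

3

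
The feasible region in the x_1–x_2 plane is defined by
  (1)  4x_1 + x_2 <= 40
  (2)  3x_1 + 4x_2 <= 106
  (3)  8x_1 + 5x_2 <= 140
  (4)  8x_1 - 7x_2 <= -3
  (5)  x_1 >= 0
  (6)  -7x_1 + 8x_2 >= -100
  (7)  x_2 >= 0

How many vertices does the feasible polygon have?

Pairwise boundary intersections that survive every other constraint:
  (5, 20)
  (277/36, 83/9)
  (30/17, 428/17)
  (0, 53/2)
  (0, 3/7)

5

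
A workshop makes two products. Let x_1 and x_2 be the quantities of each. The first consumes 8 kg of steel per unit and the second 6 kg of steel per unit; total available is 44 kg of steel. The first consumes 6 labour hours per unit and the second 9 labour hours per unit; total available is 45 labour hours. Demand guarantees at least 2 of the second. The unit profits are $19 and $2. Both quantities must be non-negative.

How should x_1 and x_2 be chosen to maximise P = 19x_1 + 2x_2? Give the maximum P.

Feasible corners and P = 19x_1 + 2x_2:
  (0, 5) → P = 10
  (0, 2) → P = 4
  (7/2, 8/3) → P = 431/6
  (4, 2) → P = 80

The optimum lies where 8x_1 + 6x_2 = 44 and x_2 = 2.
Solving simultaneously gives x_1 = 4, x_2 = 2.

x_1 = 4, x_2 = 2, maximum P = 80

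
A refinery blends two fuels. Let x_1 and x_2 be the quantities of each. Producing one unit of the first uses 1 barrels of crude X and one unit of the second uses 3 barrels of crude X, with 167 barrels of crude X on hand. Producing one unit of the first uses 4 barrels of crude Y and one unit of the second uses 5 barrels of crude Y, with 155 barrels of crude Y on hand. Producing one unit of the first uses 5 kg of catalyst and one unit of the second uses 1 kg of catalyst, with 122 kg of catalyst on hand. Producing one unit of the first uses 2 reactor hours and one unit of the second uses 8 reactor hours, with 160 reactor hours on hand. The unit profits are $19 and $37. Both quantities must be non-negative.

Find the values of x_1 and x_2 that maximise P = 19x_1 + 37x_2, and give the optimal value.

Extreme points and P = 19x_1 + 37x_2:
  (0, 0) → P = 0
  (0, 20) → P = 740
  (122/5, 0) → P = 2318/5
  (65/3, 41/3) → P = 2752/3
  (20, 15) → P = 935

The binding constraints are 4x_1 + 5x_2 = 155 and 2x_1 + 8x_2 = 160.
Solving simultaneously gives x_1 = 20, x_2 = 15.

x_1 = 20, x_2 = 15, maximum P = 935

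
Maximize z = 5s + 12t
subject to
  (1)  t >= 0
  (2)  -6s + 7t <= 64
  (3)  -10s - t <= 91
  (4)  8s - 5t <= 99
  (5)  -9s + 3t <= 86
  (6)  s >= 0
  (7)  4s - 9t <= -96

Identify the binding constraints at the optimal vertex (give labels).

(2) and (4)

Extreme points and z = 5s + 12t:
  (1013/26, 553/13) → z = 18337/26
  (48/13, 160/13) → z = 2160/13
  (1371/52, 291/13) → z = 20823/52

The maximum is at (1013/26, 553/13). Substituting into each constraint, equality holds for (2) and (4); the remaining constraints have slack.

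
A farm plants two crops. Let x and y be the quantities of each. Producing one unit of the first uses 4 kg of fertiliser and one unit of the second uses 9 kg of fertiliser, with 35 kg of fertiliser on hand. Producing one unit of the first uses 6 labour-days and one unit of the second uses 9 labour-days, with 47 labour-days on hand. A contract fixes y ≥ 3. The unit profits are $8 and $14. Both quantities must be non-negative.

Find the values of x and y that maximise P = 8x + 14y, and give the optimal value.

Extreme points and P = 8x + 14y:
  (0, 35/9) → P = 490/9
  (0, 3) → P = 42
  (2, 3) → P = 58

The binding constraints are 4x + 9y = 35 and y = 3.
Solving simultaneously gives x = 2, y = 3.

x = 2, y = 3, maximum P = 58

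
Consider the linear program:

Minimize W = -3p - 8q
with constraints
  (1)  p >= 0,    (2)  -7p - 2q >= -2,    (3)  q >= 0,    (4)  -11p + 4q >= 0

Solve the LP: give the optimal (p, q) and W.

Feasible corners and W = -3p - 8q:
  (0, 1) → W = -8
  (0, 0) → W = 0
  (4/25, 11/25) → W = -4

The binding constraints are p = 0 and -7p - 2q = -2.
Solving simultaneously gives p = 0, q = 1.

p = 0, q = 1, minimum W = -8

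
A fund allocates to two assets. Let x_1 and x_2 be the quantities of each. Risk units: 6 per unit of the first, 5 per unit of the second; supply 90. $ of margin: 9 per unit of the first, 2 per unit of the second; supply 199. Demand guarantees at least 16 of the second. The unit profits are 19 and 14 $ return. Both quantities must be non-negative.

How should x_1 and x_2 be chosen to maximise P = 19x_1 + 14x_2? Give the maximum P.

x_1 = 5/3, x_2 = 16, maximum P = 767/3

Corner points and P = 19x_1 + 14x_2:
  (0, 18) → P = 252
  (0, 16) → P = 224
  (5/3, 16) → P = 767/3

The binding constraints are 6x_1 + 5x_2 = 90 and x_2 = 16.
Solving simultaneously gives x_1 = 5/3, x_2 = 16.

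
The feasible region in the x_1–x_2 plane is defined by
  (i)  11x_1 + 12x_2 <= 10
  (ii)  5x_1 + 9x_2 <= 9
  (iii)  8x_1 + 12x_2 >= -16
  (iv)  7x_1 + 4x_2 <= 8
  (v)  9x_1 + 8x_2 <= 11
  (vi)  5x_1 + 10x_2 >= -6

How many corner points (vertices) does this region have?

Intersecting each pair of boundary lines and keeping only the points that satisfy every inequality leaves:
  (-6/13, 49/39)
  (7/5, -9/20)
  (-21, 38/3)
  (-22/5, 8/5)
  (52/25, -41/25)

5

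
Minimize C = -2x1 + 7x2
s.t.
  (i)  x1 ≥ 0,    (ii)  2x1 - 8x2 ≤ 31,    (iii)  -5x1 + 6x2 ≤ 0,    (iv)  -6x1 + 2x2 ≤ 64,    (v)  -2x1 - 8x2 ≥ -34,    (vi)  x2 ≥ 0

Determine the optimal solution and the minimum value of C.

x1 = 65/4, x2 = 3/16, minimum C = -499/16

Vertices and C = -2x1 + 7x2:
  (0, 0) → C = 0
  (65/4, 3/16) → C = -499/16
  (31/2, 0) → C = -31
  (51/13, 85/26) → C = 391/26

At the optimal vertex, 2x1 - 8x2 = 31 and -2x1 - 8x2 = -34.
Solving simultaneously gives x1 = 65/4, x2 = 3/16.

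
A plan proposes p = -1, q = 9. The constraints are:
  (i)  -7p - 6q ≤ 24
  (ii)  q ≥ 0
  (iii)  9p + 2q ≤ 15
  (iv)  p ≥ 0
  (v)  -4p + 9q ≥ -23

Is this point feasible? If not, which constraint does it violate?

Constraint (iv): p = -1, which is not ≥ 0. All other constraints are satisfied.

not feasible — violates (iv)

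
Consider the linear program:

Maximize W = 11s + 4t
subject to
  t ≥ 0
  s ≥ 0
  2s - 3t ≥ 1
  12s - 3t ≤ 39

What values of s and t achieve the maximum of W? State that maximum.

s = 19/5, t = 11/5, maximum W = 253/5

Corner points and W = 11s + 4t:
  (1/2, 0) → W = 11/2
  (13/4, 0) → W = 143/4
  (19/5, 11/5) → W = 253/5

At the optimal vertex, 2s - 3t = 1 and 12s - 3t = 39.
Solving simultaneously gives s = 19/5, t = 11/5.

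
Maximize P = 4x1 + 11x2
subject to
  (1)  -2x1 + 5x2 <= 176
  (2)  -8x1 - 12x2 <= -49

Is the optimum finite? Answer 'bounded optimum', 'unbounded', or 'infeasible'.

From the feasible point (-1867/64, 753/32), moving in the direction (5, 2) keeps every constraint satisfied while P increases without bound.

unbounded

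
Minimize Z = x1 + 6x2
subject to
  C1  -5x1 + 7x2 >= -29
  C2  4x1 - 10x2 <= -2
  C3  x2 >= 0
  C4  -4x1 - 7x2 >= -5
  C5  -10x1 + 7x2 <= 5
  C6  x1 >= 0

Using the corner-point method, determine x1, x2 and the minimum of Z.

x1 = 0, x2 = 1/5, minimum Z = 6/5

Extreme points and Z = x1 + 6x2:
  (9/17, 7/17) → Z = 3
  (0, 1/5) → Z = 6/5
  (0, 5/7) → Z = 30/7

The optimum lies where 4x1 - 10x2 = -2 and x1 = 0.
Solving simultaneously gives x1 = 0, x2 = 1/5.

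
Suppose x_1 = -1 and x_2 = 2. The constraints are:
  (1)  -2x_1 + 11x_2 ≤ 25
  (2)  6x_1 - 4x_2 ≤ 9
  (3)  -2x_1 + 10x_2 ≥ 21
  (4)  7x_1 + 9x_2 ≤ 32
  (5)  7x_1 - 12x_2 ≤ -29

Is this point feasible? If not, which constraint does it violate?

feasible

(1): 24 ≤ 25 ✓
(2): -14 ≤ 9 ✓
(3): 22 ≥ 21 ✓
(4): 11 ≤ 32 ✓
(5): -31 ≤ -29 ✓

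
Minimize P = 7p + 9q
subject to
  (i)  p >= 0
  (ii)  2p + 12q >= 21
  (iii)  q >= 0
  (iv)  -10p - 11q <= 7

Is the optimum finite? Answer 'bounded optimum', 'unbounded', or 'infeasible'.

bounded optimum

Feasible corners and P = 7p + 9q:
  (0, 7/4) → P = 63/4
  (21/2, 0) → P = 147/2
The feasible region has finitely many vertices and no improving ray; the minimum is 63/4 at (0, 7/4).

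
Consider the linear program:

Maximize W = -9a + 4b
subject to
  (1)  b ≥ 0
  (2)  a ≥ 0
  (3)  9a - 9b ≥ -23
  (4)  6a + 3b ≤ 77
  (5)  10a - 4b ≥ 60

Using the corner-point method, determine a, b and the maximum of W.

a = 244/27, b = 205/27, maximum W = -1376/27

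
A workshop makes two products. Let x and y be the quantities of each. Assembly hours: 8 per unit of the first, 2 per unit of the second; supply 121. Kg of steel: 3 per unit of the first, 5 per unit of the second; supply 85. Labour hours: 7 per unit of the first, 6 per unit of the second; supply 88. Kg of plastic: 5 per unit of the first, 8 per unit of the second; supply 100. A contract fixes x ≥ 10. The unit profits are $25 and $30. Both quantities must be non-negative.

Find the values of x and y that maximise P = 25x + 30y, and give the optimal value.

Extreme points and P = 25x + 30y:
  (88/7, 0) → P = 2200/7
  (10, 0) → P = 250
  (10, 3) → P = 340

x = 10, y = 3, maximum P = 340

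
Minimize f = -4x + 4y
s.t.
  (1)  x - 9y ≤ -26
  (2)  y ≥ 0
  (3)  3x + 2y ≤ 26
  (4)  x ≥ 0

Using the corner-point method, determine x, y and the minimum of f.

At the optimal vertex, x - 9y = -26 and 3x + 2y = 26.
Solving simultaneously gives x = 182/29, y = 104/29.

x = 182/29, y = 104/29, minimum f = -312/29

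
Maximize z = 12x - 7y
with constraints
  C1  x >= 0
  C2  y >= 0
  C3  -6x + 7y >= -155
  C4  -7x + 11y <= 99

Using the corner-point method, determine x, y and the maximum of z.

Feasible corners and z = 12x - 7y:
  (0, 0) → z = 0
  (0, 9) → z = -63
  (155/6, 0) → z = 310
  (2398/17, 1679/17) → z = 17023/17

At the optimal vertex, -6x + 7y = -155 and -7x + 11y = 99.
Solving simultaneously gives x = 2398/17, y = 1679/17.

x = 2398/17, y = 1679/17, maximum z = 17023/17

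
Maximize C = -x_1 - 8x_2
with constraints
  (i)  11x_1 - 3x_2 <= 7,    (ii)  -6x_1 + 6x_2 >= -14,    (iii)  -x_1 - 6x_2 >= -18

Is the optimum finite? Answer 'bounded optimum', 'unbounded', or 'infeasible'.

From the feasible point (0, -7/3), moving in the direction (-6, -6) keeps every constraint satisfied while C increases without bound.

unbounded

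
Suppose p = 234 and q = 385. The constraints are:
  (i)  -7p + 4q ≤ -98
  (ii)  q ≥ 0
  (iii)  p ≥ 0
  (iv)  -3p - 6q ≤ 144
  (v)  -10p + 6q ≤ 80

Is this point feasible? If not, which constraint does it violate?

(i): -98 ≤ -98 ✓
(ii): 385 ≥ 0 ✓
(iii): 234 ≥ 0 ✓
(iv): -3012 ≤ 144 ✓
(v): -30 ≤ 80 ✓

feasible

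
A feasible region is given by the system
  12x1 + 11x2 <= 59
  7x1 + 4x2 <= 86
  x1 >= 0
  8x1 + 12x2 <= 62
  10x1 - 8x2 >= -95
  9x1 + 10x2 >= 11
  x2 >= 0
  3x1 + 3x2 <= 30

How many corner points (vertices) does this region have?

Intersecting each pair of boundary lines and keeping only the points that satisfy every inequality leaves:
  (13/28, 34/7)
  (59/12, 0)
  (0, 31/6)
  (0, 11/10)
  (11/9, 0)

5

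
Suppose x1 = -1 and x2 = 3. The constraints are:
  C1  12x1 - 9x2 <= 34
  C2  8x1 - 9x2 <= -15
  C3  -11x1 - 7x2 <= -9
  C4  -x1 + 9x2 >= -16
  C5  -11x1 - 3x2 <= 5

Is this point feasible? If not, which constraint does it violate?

feasible

C1: -39 ≤ 34 ✓
C2: -35 ≤ -15 ✓
C3: -10 ≤ -9 ✓
C4: 28 ≥ -16 ✓
C5: 2 ≤ 5 ✓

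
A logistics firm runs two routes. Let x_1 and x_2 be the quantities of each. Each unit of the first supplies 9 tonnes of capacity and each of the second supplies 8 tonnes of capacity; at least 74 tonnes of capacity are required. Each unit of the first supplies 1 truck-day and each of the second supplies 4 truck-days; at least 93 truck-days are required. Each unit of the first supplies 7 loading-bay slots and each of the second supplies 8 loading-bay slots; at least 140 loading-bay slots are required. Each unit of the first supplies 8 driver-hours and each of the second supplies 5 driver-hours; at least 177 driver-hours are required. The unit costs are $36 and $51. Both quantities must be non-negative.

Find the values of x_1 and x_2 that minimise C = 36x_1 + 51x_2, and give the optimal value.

x_1 = 9, x_2 = 21, minimum C = 1395

Extreme points and C = 36x_1 + 51x_2:
  (0, 177/5) → C = 9027/5
  (93, 0) → C = 3348
  (9, 21) → C = 1395
The feasible region is unbounded (it extends along (0, 1), (1, 0)), but C strictly increases along every unbounded feasible direction, so there is no improving ray and the minimum is attained at a vertex.

The optimum lies where x_1 + 4x_2 = 93 and 8x_1 + 5x_2 = 177.
Solving simultaneously gives x_1 = 9, x_2 = 21.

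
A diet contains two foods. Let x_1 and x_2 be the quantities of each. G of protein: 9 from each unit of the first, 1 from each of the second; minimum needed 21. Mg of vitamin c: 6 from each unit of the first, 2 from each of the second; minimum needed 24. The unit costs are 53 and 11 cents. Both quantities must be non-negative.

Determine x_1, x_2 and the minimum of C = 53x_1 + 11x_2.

x_1 = 3/2, x_2 = 15/2, minimum C = 162

Corner points and C = 53x_1 + 11x_2:
  (0, 21) → C = 231
  (4, 0) → C = 212
  (3/2, 15/2) → C = 162
The feasible region is unbounded (it extends along (0, 1), (1, 0)), but C strictly increases along every unbounded feasible direction, so there is no improving ray and the minimum is attained at a vertex.

The binding constraints are 9x_1 + x_2 = 21 and 6x_1 + 2x_2 = 24.
Solving simultaneously gives x_1 = 3/2, x_2 = 15/2.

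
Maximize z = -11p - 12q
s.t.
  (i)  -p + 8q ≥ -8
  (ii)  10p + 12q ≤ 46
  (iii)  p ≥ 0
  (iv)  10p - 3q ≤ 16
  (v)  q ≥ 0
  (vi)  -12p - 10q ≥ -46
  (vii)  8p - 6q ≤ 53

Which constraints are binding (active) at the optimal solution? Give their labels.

(iii) and (v)

Vertices and z = -11p - 12q:
  (0, 23/6) → z = -46
  (23/11, 23/11) → z = -529/11
  (0, 0) → z = 0
  (8/5, 0) → z = -88/5
  (149/68, 67/34) → z = -191/4

The maximum is at (0, 0). Substituting into each constraint, equality holds for (iii) and (v); the remaining constraints have slack.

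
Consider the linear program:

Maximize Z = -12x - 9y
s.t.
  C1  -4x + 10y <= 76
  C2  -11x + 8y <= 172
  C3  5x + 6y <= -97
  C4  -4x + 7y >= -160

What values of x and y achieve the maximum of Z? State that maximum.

x = -276/5, y = -272/5, maximum Z = 1152

Extreme points and Z = -12x - 9y:
  (-904/53, -207/106) → Z = 23559/106
  (-276/5, -272/5) → Z = 1152
  (281/59, -1188/59) → Z = 7320/59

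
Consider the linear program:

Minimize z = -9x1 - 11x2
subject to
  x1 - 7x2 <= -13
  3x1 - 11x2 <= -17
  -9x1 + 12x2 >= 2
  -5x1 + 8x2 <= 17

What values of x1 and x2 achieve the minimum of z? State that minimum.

x1 = 47/3, x2 = 143/12, minimum z = -3265/12

Vertices and z = -9x1 - 11x2:
  (12/5, 11/5) → z = -229/5
  (-5/9, 16/9) → z = -131/9
  (26/9, 7/3) → z = -155/3
  (47/3, 143/12) → z = -3265/12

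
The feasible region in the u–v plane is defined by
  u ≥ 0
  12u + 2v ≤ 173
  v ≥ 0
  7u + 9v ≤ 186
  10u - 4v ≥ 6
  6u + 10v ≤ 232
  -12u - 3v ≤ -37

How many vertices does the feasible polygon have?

Pairwise boundary intersections that survive every other constraint:
  (173/12, 0)
  (1185/94, 1021/94)
  (37/12, 0)
  (399/59, 909/59)
  (83/39, 149/39)

5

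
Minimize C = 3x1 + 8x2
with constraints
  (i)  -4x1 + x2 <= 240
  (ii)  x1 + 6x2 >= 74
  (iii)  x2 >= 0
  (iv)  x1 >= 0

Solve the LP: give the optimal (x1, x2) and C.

x1 = 0, x2 = 37/3, minimum C = 296/3

The feasible region is unbounded (it extends along (1, 4), (1, 0)), but C strictly increases along every unbounded feasible direction, so there is no improving ray and the minimum is attained at a vertex.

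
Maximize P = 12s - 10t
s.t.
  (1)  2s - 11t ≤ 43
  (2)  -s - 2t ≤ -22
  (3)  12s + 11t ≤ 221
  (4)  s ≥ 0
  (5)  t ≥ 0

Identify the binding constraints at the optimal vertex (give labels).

(2) and (3)

Vertices and P = 12s - 10t:
  (200/13, 43/13) → P = 1970/13
  (0, 11) → P = -110
  (0, 221/11) → P = -2210/11

The maximum is at (200/13, 43/13). Substituting into each constraint, equality holds for (2) and (3); the remaining constraints have slack.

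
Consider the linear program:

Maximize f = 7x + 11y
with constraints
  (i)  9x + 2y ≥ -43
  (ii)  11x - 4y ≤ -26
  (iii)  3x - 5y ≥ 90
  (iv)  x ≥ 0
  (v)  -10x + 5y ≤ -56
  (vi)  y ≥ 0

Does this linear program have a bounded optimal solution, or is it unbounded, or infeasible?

infeasible

The boundaries 3x - 5y = 90 and y = 0 meet at (30, 0), but that point violates 11x - 4y ≤ -26. Every candidate vertex is excluded by some other constraint, so the feasible region is empty.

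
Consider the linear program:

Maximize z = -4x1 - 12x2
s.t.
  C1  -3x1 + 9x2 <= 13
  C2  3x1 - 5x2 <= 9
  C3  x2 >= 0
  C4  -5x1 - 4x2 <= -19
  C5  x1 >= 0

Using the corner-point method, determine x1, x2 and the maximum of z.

At the optimal vertex, 3x1 - 5x2 = 9 and -5x1 - 4x2 = -19.
Solving simultaneously gives x1 = 131/37, x2 = 12/37.

x1 = 131/37, x2 = 12/37, maximum z = -668/37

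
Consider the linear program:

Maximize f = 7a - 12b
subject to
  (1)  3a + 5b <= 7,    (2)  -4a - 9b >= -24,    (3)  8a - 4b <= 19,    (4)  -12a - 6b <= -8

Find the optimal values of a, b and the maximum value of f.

a = 73/48, b = -41/24, maximum f = 1495/48

Feasible corners and f = 7a - 12b:
  (123/52, -1/52) → f = 873/52
  (-1/21, 10/7) → f = -367/21
  (73/48, -41/24) → f = 1495/48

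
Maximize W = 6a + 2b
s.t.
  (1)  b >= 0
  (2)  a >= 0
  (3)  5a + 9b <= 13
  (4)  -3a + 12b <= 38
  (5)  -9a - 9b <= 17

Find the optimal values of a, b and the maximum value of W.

Corner points and W = 6a + 2b:
  (0, 0) → W = 0
  (13/5, 0) → W = 78/5
  (0, 13/9) → W = 26/9

The optimum lies where b = 0 and 5a + 9b = 13.
Solving simultaneously gives a = 13/5, b = 0.

a = 13/5, b = 0, maximum W = 78/5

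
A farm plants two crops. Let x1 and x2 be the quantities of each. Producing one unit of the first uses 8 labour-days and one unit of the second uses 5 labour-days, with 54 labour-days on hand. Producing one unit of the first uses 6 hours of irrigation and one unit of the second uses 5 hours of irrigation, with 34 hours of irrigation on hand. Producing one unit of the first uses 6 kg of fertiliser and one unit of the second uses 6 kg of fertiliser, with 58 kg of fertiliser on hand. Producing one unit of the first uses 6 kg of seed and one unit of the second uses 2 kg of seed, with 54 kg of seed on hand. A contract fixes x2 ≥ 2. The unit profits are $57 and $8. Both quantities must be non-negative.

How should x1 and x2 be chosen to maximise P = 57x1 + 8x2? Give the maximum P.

x1 = 4, x2 = 2, maximum P = 244

Feasible corners and P = 57x1 + 8x2:
  (0, 34/5) → P = 272/5
  (0, 2) → P = 16
  (4, 2) → P = 244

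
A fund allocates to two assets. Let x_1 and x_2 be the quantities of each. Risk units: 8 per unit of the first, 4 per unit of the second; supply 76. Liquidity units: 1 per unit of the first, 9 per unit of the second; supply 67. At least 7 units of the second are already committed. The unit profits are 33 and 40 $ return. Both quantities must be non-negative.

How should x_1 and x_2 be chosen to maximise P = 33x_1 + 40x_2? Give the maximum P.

Feasible corners and P = 33x_1 + 40x_2:
  (0, 67/9) → P = 2680/9
  (0, 7) → P = 280
  (4, 7) → P = 412

At the optimal vertex, x_1 + 9x_2 = 67 and x_2 = 7.
Solving simultaneously gives x_1 = 4, x_2 = 7.

x_1 = 4, x_2 = 7, maximum P = 412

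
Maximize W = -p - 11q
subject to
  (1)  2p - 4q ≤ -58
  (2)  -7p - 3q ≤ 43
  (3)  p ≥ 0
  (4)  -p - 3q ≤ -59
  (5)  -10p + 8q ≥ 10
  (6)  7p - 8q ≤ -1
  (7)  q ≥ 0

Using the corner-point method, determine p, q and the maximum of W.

p = 31/5, q = 88/5, maximum W = -999/5

Corner points and W = -p - 11q:
  (31/5, 88/5) → W = -999/5
  (53/3, 70/3) → W = -823/3
  (0, 59/3) → W = -649/3
The feasible region is unbounded (it extends along (0, 1), (4, 5)), but W strictly decreases along every unbounded feasible direction, so there is no improving ray and the maximum is attained at a vertex.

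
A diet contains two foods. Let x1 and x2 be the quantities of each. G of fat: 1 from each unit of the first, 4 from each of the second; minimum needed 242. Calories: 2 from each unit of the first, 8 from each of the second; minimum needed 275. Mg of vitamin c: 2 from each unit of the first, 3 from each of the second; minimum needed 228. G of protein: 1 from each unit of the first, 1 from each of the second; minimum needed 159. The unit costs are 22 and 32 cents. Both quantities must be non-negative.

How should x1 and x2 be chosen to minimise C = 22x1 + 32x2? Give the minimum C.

Feasible corners and C = 22x1 + 32x2:
  (0, 159) → C = 5088
  (242, 0) → C = 5324
  (394/3, 83/3) → C = 11324/3
The feasible region is unbounded (it extends along (0, 1), (1, 0)), but C strictly increases along every unbounded feasible direction, so there is no improving ray and the minimum is attained at a vertex.

At the optimal vertex, x1 + 4x2 = 242 and x1 + x2 = 159.
Solving simultaneously gives x1 = 394/3, x2 = 83/3.

x1 = 394/3, x2 = 83/3, minimum C = 11324/3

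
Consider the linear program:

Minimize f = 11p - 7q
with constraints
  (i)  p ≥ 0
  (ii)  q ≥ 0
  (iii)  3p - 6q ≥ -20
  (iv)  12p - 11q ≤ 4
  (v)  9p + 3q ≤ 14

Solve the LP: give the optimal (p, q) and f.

Feasible corners and f = 11p - 7q:
  (0, 0) → f = 0
  (0, 10/3) → f = -70/3
  (1/3, 0) → f = 11/3
  (8/21, 74/21) → f = -430/21
  (166/135, 44/45) → f = 902/135

p = 0, q = 10/3, minimum f = -70/3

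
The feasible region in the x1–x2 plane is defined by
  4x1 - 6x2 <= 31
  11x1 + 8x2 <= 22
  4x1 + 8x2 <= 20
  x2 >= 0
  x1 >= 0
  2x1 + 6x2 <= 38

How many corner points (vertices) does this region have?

4

Intersecting each pair of boundary lines and keeping only the points that satisfy every inequality leaves:
  (2/7, 33/14)
  (2, 0)
  (0, 5/2)
  (0, 0)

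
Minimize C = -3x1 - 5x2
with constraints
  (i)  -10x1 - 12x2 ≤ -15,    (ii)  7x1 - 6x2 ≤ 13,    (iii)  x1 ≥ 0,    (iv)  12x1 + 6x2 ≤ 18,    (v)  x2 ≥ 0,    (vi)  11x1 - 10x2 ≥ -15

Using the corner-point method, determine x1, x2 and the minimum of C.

x1 = 15/31, x2 = 63/31, minimum C = -360/31

Vertices and C = -3x1 - 5x2:
  (0, 5/4) → C = -25/4
  (3/2, 0) → C = -9/2
  (0, 3/2) → C = -15/2
  (15/31, 63/31) → C = -360/31

At the optimal vertex, 12x1 + 6x2 = 18 and 11x1 - 10x2 = -15.
Solving simultaneously gives x1 = 15/31, x2 = 63/31.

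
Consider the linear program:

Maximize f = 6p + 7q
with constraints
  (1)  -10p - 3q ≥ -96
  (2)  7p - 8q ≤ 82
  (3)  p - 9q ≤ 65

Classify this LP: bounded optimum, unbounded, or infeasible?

From the feasible point (1014/101, -148/101), moving in the direction (-3, 10) keeps every constraint satisfied while f increases without bound.

unbounded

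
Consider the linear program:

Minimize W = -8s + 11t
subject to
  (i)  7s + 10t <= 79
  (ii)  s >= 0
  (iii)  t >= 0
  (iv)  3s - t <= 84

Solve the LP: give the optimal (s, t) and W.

s = 79/7, t = 0, minimum W = -632/7

Corner points and W = -8s + 11t:
  (0, 79/10) → W = 869/10
  (79/7, 0) → W = -632/7
  (0, 0) → W = 0

At the optimal vertex, 7s + 10t = 79 and t = 0.
Solving simultaneously gives s = 79/7, t = 0.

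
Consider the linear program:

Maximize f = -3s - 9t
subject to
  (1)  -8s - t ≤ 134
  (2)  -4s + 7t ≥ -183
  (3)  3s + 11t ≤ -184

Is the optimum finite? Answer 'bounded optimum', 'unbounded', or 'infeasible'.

Vertices and f = -3s - 9t:
  (-151/12, -100/3) → f = 1351/4
  (-258/17, -214/17) → f = 2700/17
  (145/13, -257/13) → f = 1878/13
The feasible region has finitely many vertices and no improving ray; the maximum is 1351/4 at (-151/12, -100/3).

bounded optimum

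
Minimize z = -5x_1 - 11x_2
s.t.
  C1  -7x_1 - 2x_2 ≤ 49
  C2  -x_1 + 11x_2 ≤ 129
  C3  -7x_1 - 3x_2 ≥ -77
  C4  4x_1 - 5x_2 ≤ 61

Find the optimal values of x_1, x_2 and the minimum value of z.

Extreme points and z = -5x_1 - 11x_2:
  (-797/79, 854/79) → z = -5409/79
  (-123/43, -623/43) → z = 7468/43
  (23/4, 49/4) → z = -327/2
  (568/47, -119/47) → z = -1531/47

The optimum lies where -x_1 + 11x_2 = 129 and -7x_1 - 3x_2 = -77.
Solving simultaneously gives x_1 = 23/4, x_2 = 49/4.

x_1 = 23/4, x_2 = 49/4, minimum z = -327/2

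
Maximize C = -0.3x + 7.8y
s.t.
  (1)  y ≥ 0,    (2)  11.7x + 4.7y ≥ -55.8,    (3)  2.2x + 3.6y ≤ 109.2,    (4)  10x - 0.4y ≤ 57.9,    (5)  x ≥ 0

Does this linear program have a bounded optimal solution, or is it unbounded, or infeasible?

bounded optimum

Extreme points and C = -0.3x + 7.8y:
  (5.79, 0) → C = -1.737
  (0, 0) → C = 0
  (6303/922, 48231/1844) → C = 93105/461
  (0, 91/3) → C = 236.6
The feasible region has finitely many vertices and no improving ray; the maximum is 236.6 at (0, 91/3).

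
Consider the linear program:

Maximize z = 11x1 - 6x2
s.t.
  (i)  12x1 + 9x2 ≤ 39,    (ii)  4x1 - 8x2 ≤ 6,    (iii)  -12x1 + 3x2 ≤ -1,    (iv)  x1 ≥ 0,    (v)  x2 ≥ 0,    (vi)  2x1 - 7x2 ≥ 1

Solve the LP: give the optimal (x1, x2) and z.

Vertices and z = 11x1 - 6x2:
  (61/22, 7/11) → z = 587/22
  (47/17, 11/17) → z = 451/17
  (3/2, 0) → z = 33/2
  (1/2, 0) → z = 11/2

The optimum lies where 12x1 + 9x2 = 39 and 4x1 - 8x2 = 6.
Solving simultaneously gives x1 = 61/22, x2 = 7/11.

x1 = 61/22, x2 = 7/11, maximum z = 587/22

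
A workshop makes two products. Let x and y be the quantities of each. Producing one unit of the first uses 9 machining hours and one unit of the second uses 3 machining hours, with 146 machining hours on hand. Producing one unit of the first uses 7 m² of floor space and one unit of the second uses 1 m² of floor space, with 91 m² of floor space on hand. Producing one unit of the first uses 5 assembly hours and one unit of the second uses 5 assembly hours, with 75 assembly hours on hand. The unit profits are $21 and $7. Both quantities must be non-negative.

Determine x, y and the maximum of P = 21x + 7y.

Feasible corners and P = 21x + 7y:
  (0, 0) → P = 0
  (0, 15) → P = 105
  (13, 0) → P = 273
  (38/3, 7/3) → P = 847/3

The binding constraints are 7x + y = 91 and 5x + 5y = 75.
Solving simultaneously gives x = 38/3, y = 7/3.

x = 38/3, y = 7/3, maximum P = 847/3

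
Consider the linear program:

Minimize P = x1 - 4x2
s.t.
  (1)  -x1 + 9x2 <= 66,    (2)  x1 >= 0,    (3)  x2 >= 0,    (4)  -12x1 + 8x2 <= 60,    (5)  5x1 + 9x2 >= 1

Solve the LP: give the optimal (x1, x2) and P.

x1 = 0, x2 = 22/3, minimum P = -88/3

Vertices and P = x1 - 4x2:
  (0, 22/3) → P = -88/3
  (0, 1/9) → P = -4/9
  (1/5, 0) → P = 1/5
The feasible region is unbounded (it extends along (1, 0), (9, 1)), but P strictly increases along every unbounded feasible direction, so there is no improving ray and the minimum is attained at a vertex.

At the optimal vertex, -x1 + 9x2 = 66 and x1 = 0.
Solving simultaneously gives x1 = 0, x2 = 22/3.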